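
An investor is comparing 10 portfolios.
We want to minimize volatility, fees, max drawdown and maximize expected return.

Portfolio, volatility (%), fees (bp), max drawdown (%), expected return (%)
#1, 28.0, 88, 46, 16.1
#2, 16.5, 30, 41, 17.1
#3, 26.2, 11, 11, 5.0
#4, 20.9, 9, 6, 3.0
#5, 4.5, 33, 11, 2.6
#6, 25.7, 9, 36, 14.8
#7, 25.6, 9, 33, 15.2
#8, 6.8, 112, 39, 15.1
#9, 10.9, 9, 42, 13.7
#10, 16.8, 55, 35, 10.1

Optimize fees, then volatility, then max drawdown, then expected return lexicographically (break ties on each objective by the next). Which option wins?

#9

First minimize fees: best is 9, kept {#4, #6, #7, #9}.
Then minimize volatility: best is 10.9, kept {#9}.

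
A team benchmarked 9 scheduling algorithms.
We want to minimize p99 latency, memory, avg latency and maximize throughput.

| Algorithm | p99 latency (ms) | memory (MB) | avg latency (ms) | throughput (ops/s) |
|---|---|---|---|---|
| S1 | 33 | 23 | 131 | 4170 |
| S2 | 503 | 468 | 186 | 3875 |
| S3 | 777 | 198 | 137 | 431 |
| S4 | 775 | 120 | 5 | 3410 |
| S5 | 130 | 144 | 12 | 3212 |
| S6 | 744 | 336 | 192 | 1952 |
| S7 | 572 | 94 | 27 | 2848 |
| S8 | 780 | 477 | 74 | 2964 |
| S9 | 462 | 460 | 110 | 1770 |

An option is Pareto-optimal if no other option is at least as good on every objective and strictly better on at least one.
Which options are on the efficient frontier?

S1: not dominated (best p99 latency).
S2: dominated by S1 (p99 latency 33≤503, memory 23≤468, avg latency 131≤186, throughput 4170≥3875).
S3: dominated by S1 (p99 latency 33≤777, memory 23≤198, avg latency 131≤137, throughput 4170≥431).
S4: not dominated (best avg latency).
S5: not dominated.
S6: dominated by S1 (p99 latency 33≤744, memory 23≤336, avg latency 131≤192, throughput 4170≥1952).
S7: not dominated.
S8: dominated by S4 (p99 latency 775≤780, memory 120≤477, avg latency 5≤74, throughput 3410≥2964).
S9: dominated by S5 (p99 latency 130≤462, memory 144≤460, avg latency 12≤110, throughput 3212≥1770).

S1, S4, S5, S7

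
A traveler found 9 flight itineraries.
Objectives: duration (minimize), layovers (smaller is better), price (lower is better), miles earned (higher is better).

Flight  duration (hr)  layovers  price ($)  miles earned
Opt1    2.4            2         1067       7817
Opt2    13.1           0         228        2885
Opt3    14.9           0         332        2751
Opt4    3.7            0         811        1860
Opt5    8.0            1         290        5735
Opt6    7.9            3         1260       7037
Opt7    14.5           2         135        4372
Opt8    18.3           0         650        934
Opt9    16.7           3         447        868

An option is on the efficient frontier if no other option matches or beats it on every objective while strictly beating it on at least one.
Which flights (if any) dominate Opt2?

Opt1: worse on layovers (2 vs 0).
Opt3: worse on duration (14.9 vs 13.1).
Opt4: worse on price (811 vs 228).
Opt5: worse on layovers (1 vs 0).
Opt6: worse on layovers (3 vs 0).
Opt7: worse on duration (14.5 vs 13.1).
Opt8: worse on duration (18.3 vs 13.1).
Opt9: worse on duration (16.7 vs 13.1).
No option dominates Opt2.

none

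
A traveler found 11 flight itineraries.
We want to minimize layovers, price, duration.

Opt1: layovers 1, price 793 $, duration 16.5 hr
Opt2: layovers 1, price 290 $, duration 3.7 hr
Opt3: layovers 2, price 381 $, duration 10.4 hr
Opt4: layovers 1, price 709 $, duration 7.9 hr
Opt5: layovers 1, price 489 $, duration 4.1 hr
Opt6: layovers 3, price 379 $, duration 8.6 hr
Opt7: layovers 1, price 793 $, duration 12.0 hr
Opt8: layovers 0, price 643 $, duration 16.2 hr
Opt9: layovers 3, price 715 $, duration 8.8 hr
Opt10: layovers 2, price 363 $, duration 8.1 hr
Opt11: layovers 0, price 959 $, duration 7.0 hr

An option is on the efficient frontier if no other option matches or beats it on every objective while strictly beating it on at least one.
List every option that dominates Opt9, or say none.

Opt2, Opt4, Opt5, Opt6, Opt10

Opt2: layovers 1≤3, price 290≤715, duration 3.7≤8.8 — dominates Opt9.
Opt4: layovers 1≤3, price 709≤715, duration 7.9≤8.8 — dominates Opt9.
Opt5: layovers 1≤3, price 489≤715, duration 4.1≤8.8 — dominates Opt9.
Opt6: layovers 3≤3, price 379≤715, duration 8.6≤8.8 — dominates Opt9.
Opt10: layovers 2≤3, price 363≤715, duration 8.1≤8.8 — dominates Opt9.
Others (Opt1, Opt3, Opt7, Opt8, Opt11) are each worse than Opt9 on at least one objective.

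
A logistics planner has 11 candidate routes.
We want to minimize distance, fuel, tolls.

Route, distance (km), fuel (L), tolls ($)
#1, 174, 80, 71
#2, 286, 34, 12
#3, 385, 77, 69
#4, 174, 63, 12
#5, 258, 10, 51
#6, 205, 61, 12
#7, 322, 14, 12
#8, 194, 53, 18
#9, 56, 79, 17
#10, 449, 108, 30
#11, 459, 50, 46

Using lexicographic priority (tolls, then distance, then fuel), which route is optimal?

First minimize tolls: best is 12, kept {#2, #4, #6, #7}.
Then minimize distance: best is 174, kept {#4}.

#4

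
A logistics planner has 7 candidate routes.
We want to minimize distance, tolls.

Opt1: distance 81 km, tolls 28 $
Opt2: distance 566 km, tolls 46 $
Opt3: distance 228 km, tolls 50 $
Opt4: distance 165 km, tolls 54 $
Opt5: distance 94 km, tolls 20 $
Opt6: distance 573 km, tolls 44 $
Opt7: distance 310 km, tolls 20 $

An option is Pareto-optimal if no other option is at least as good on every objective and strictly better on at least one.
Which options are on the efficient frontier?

Opt1, Opt5

Opt1: not dominated (best distance).
Opt2: dominated by Opt1 (distance 81≤566, tolls 28≤46).
Opt3: dominated by Opt1 (distance 81≤228, tolls 28≤50).
Opt4: dominated by Opt1 (distance 81≤165, tolls 28≤54).
Opt5: not dominated.
Opt6: dominated by Opt1 (distance 81≤573, tolls 28≤44).
Opt7: dominated by Opt5 (distance 94≤310, tolls 20≤20).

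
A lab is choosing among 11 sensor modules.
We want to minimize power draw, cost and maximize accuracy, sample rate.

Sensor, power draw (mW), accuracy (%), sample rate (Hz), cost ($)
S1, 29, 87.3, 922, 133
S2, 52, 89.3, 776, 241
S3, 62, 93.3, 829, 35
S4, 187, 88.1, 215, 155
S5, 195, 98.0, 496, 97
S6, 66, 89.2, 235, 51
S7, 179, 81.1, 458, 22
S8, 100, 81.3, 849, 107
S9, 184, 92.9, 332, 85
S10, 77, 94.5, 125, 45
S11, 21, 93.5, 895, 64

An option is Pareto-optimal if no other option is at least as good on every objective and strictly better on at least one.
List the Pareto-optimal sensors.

S1: not dominated (best sample rate).
S2: dominated by S11 (power draw 21≤52, accuracy 93.5≥89.3, sample rate 895≥776, cost 64≤241).
S3: not dominated.
S4: dominated by S3 (power draw 62≤187, accuracy 93.3≥88.1, sample rate 829≥215, cost 35≤155).
S5: not dominated (best accuracy).
S6: dominated by S3 (power draw 62≤66, accuracy 93.3≥89.2, sample rate 829≥235, cost 35≤51).
S7: not dominated (best cost).
S8: dominated by S11 (power draw 21≤100, accuracy 93.5≥81.3, sample rate 895≥849, cost 64≤107).
S9: dominated by S3 (power draw 62≤184, accuracy 93.3≥92.9, sample rate 829≥332, cost 35≤85).
S10: not dominated.
S11: not dominated (best power draw).

S1, S3, S5, S7, S10, S11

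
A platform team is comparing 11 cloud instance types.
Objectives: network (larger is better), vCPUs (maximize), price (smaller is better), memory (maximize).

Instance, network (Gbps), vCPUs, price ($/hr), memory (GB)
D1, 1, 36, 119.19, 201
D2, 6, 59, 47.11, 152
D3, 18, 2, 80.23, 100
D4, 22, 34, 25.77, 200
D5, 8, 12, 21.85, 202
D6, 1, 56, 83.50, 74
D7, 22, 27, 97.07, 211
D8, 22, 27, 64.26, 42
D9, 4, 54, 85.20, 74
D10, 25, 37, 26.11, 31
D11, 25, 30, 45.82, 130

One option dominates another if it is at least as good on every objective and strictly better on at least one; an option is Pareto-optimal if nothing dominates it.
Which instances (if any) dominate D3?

D4: network 22≥18, vCPUs 34≥2, price 25.77≤80.23, memory 200≥100 — dominates D3.
D11: network 25≥18, vCPUs 30≥2, price 45.82≤80.23, memory 130≥100 — dominates D3.
Others (D1, D2, D5, D6, D7, D8, D9, D10) are each worse than D3 on at least one objective.

D4, D11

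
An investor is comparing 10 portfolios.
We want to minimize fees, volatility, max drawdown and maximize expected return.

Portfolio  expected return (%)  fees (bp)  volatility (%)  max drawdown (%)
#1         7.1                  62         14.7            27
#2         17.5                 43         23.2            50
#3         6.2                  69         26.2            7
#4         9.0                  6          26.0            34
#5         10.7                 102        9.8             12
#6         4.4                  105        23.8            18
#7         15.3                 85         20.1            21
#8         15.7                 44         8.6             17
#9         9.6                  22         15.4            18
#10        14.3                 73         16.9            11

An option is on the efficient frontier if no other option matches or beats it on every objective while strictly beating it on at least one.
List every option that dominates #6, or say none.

#5: expected return 10.7≥4.4, fees 102≤105, volatility 9.8≤23.8, max drawdown 12≤18 — dominates #6.
#8: expected return 15.7≥4.4, fees 44≤105, volatility 8.6≤23.8, max drawdown 17≤18 — dominates #6.
#9: expected return 9.6≥4.4, fees 22≤105, volatility 15.4≤23.8, max drawdown 18≤18 — dominates #6.
#10: expected return 14.3≥4.4, fees 73≤105, volatility 16.9≤23.8, max drawdown 11≤18 — dominates #6.
Others (#1, #2, #3, #4, #7) are each worse than #6 on at least one objective.

#5, #8, #9, #10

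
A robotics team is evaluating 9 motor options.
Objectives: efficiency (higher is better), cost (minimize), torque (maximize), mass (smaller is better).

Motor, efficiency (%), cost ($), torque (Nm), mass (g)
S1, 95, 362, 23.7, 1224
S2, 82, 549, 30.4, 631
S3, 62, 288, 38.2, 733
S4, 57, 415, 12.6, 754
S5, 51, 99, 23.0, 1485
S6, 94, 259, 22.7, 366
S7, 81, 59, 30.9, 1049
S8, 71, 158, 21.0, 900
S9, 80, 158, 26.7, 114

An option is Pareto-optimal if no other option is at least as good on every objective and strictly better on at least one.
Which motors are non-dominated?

S1, S2, S3, S6, S7, S9

S1: not dominated (best efficiency).
S2: not dominated.
S3: not dominated (best torque).
S4: dominated by S3 (efficiency 62≥57, cost 288≤415, torque 38.2≥12.6, mass 733≤754).
S5: dominated by S7 (efficiency 81≥51, cost 59≤99, torque 30.9≥23.0, mass 1049≤1485).
S6: not dominated.
S7: not dominated (best cost).
S8: dominated by S9 (efficiency 80≥71, cost 158≤158, torque 26.7≥21.0, mass 114≤900).
S9: not dominated (best mass).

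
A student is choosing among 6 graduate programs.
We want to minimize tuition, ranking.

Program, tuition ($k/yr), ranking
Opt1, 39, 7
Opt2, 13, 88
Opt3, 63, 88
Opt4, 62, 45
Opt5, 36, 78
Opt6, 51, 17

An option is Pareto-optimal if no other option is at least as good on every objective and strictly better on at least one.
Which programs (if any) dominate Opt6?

Opt1

Opt1: tuition 39≤51, ranking 7≤17 — dominates Opt6.
Others (Opt2, Opt3, Opt4, Opt5) are each worse than Opt6 on at least one objective.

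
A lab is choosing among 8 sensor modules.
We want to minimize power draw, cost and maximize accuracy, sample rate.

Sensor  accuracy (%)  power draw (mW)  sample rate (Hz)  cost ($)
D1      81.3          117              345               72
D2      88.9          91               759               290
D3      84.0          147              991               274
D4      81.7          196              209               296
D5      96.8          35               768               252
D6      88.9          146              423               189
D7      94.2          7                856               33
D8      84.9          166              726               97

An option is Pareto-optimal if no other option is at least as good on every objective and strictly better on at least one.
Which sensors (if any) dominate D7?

none

D1: worse on accuracy (81.3 vs 94.2).
D2: worse on accuracy (88.9 vs 94.2).
D3: worse on accuracy (84.0 vs 94.2).
D4: worse on accuracy (81.7 vs 94.2).
D5: worse on power draw (35 vs 7).
D6: worse on accuracy (88.9 vs 94.2).
D8: worse on accuracy (84.9 vs 94.2).
No option dominates D7.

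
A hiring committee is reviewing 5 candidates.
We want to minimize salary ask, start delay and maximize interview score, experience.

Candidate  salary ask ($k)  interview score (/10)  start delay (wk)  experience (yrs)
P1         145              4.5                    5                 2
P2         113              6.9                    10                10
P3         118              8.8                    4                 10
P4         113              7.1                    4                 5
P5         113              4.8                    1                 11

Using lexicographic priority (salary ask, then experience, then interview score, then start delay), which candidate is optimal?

First minimize salary ask: best is 113, kept {P2, P4, P5}.
Then maximize experience: best is 11, kept {P5}.

P5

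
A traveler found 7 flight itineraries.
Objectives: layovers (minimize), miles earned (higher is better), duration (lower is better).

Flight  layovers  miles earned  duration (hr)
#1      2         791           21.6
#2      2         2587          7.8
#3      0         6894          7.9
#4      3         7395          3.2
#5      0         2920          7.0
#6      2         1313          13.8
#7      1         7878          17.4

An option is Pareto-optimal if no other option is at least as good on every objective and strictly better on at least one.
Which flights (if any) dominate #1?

#2, #3, #5, #6, #7

#2: layovers 2≤2, miles earned 2587≥791, duration 7.8≤21.6 — dominates #1.
#3: layovers 0≤2, miles earned 6894≥791, duration 7.9≤21.6 — dominates #1.
#5: layovers 0≤2, miles earned 2920≥791, duration 7.0≤21.6 — dominates #1.
#6: layovers 2≤2, miles earned 1313≥791, duration 13.8≤21.6 — dominates #1.
#7: layovers 1≤2, miles earned 7878≥791, duration 17.4≤21.6 — dominates #1.
Others (#4) are each worse than #1 on at least one objective.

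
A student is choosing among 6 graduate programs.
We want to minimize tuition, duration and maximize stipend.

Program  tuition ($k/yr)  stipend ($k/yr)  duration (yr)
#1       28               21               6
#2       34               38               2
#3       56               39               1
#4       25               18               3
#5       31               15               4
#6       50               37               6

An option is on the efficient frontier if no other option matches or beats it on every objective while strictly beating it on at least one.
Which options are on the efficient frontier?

#1: not dominated.
#2: not dominated.
#3: not dominated (best stipend).
#4: not dominated (best tuition).
#5: dominated by #4 (tuition 25≤31, stipend 18≥15, duration 3≤4).
#6: dominated by #2 (tuition 34≤50, stipend 38≥37, duration 2≤6).

#1, #2, #3, #4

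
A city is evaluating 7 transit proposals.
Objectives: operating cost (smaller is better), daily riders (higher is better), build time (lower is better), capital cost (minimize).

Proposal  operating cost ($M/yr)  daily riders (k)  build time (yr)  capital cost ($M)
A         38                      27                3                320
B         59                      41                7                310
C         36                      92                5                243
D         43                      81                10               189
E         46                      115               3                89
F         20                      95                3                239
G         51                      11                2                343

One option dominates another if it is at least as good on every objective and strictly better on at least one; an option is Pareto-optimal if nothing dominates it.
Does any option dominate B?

Yes

C vs B: operating cost 36≤59, daily riders 92≥41, build time 5≤7, capital cost 243≤310 — C is at least as good on every objective and strictly better on at least one, so C dominates B.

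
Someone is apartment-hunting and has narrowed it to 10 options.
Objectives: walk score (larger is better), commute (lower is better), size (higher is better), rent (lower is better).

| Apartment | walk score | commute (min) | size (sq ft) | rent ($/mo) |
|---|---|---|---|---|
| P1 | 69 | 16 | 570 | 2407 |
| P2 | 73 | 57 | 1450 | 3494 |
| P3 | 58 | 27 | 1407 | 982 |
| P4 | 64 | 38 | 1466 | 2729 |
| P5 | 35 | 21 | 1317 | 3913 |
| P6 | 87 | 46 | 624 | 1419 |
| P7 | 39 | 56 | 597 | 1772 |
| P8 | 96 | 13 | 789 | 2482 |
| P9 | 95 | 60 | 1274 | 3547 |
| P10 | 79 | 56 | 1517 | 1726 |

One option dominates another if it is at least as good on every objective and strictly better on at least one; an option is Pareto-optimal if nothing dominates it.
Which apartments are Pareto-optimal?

P1, P3, P4, P5, P6, P8, P9, P10

P1: not dominated.
P2: dominated by P10 (walk score 79≥73, commute 56≤57, size 1517≥1450, rent 1726≤3494).
P3: not dominated (best rent).
P4: not dominated.
P5: not dominated.
P6: not dominated.
P7: dominated by P3 (walk score 58≥39, commute 27≤56, size 1407≥597, rent 982≤1772).
P8: not dominated (best walk score).
P9: not dominated.
P10: not dominated (best size).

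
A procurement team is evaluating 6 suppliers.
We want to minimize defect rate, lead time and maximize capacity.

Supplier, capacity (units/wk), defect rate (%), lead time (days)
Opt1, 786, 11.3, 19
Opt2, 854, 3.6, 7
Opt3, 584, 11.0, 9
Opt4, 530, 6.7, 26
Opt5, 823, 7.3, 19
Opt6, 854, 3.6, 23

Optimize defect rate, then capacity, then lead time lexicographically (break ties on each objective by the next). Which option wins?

First minimize defect rate: best is 3.6, kept {Opt2, Opt6}.
Then maximize capacity: best is 854, kept {Opt2, Opt6}.
Then minimize lead time: best is 7, kept {Opt2}.

Opt2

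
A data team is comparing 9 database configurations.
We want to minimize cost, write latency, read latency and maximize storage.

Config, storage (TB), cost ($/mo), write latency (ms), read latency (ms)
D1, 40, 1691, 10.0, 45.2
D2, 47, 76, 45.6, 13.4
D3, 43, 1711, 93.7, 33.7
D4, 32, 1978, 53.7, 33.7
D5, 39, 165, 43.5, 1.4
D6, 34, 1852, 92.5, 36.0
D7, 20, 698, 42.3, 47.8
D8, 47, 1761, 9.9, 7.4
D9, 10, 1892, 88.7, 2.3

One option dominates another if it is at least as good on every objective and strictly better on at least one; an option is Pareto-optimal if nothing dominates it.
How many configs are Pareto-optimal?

D1: not dominated.
D2: not dominated (best cost).
D3: dominated by D2 (storage 47≥43, cost 76≤1711, write latency 45.6≤93.7, read latency 13.4≤33.7).
D4: dominated by D2 (storage 47≥32, cost 76≤1978, write latency 45.6≤53.7, read latency 13.4≤33.7).
D5: not dominated (best read latency).
D6: dominated by D2 (storage 47≥34, cost 76≤1852, write latency 45.6≤92.5, read latency 13.4≤36.0).
D7: not dominated.
D8: not dominated (best write latency).
D9: dominated by D5 (storage 39≥10, cost 165≤1892, write latency 43.5≤88.7, read latency 1.4≤2.3).
Pareto-optimal: D1, D2, D5, D7, D8 → 5.

5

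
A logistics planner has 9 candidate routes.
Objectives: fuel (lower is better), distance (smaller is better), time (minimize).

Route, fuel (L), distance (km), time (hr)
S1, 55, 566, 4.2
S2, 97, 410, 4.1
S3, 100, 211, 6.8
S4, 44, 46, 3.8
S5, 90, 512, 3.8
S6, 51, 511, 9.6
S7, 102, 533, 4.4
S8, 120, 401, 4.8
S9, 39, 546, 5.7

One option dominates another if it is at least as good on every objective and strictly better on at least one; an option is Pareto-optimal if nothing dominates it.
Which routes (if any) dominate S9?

S1: worse on fuel (55 vs 39).
S2: worse on fuel (97 vs 39).
S3: worse on fuel (100 vs 39).
S4: worse on fuel (44 vs 39).
S5: worse on fuel (90 vs 39).
S6: worse on fuel (51 vs 39).
S7: worse on fuel (102 vs 39).
S8: worse on fuel (120 vs 39).
No option dominates S9.

none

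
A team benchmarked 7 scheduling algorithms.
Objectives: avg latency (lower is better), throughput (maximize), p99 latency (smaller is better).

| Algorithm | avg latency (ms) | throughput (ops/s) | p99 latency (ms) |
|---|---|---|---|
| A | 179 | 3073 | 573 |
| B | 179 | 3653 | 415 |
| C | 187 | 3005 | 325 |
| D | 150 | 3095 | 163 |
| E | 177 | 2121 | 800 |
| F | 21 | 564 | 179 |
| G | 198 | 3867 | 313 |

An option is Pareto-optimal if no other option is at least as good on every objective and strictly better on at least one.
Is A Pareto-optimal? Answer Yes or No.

No

B vs A: avg latency 179≤179, throughput 3653≥3073, p99 latency 415≤573 — B is at least as good on every objective and strictly better on at least one, so B dominates A.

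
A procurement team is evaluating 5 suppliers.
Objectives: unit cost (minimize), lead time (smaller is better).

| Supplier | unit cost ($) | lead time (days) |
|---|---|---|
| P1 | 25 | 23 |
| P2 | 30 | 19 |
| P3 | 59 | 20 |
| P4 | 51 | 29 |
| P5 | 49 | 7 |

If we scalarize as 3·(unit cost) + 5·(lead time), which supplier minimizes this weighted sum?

P5

P1: 3·25 + 5·23 = 190
P2: 3·30 + 5·19 = 185
P3: 3·59 + 5·20 = 277
P4: 3·51 + 5·29 = 298
P5: 3·49 + 5·7 = 182
Lowest: P5 at 182.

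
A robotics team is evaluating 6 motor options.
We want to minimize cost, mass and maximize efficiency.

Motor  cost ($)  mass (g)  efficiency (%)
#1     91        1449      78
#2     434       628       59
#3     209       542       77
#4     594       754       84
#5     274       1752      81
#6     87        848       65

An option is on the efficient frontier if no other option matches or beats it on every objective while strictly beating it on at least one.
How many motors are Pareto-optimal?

#1: not dominated.
#2: dominated by #3 (cost 209≤434, mass 542≤628, efficiency 77≥59).
#3: not dominated (best mass).
#4: not dominated (best efficiency).
#5: not dominated.
#6: not dominated (best cost).
Pareto-optimal: #1, #3, #4, #5, #6 → 5.

5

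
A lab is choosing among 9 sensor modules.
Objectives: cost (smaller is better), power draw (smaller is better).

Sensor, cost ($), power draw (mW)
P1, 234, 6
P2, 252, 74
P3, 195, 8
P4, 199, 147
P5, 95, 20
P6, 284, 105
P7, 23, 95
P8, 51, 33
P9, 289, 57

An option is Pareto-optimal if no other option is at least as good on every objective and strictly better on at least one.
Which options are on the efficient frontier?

P1, P3, P5, P7, P8

P1: not dominated (best power draw).
P2: dominated by P1 (cost 234≤252, power draw 6≤74).
P3: not dominated.
P4: dominated by P3 (cost 195≤199, power draw 8≤147).
P5: not dominated.
P6: dominated by P1 (cost 234≤284, power draw 6≤105).
P7: not dominated (best cost).
P8: not dominated.
P9: dominated by P1 (cost 234≤289, power draw 6≤57).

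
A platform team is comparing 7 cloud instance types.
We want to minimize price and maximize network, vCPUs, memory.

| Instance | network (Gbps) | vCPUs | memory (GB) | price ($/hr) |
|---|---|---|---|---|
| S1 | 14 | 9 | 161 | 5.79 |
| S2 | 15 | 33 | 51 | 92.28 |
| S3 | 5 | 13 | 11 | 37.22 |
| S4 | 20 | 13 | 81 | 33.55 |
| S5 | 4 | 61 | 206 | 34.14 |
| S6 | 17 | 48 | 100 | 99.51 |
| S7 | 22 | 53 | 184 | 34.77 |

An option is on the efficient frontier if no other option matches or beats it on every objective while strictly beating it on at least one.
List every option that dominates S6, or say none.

S7: network 22≥17, vCPUs 53≥48, memory 184≥100, price 34.77≤99.51 — dominates S6.
Others (S1, S2, S3, S4, S5) are each worse than S6 on at least one objective.

S7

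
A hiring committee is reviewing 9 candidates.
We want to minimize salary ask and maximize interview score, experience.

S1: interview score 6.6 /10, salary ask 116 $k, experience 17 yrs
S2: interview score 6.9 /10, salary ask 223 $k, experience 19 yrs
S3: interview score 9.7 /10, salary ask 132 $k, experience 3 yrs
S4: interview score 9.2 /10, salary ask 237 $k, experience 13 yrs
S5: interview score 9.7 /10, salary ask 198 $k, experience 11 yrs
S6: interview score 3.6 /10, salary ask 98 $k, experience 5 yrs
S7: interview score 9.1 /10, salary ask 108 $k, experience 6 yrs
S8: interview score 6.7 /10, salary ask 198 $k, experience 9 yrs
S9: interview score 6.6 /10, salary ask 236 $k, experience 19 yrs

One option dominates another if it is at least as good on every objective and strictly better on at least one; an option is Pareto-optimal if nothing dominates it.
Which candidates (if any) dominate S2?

none

S1: worse on interview score (6.6 vs 6.9).
S3: worse on experience (3 vs 19).
S4: worse on salary ask (237 vs 223).
S5: worse on experience (11 vs 19).
S6: worse on interview score (3.6 vs 6.9).
S7: worse on experience (6 vs 19).
S8: worse on interview score (6.7 vs 6.9).
S9: worse on interview score (6.6 vs 6.9).
No option dominates S2.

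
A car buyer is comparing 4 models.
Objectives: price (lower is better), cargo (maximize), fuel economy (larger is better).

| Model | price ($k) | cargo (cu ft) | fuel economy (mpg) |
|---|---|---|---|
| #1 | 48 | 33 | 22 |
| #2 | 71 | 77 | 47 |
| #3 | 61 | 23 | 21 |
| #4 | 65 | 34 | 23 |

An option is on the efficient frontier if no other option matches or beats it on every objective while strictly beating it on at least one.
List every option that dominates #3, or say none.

#1

#1: price 48≤61, cargo 33≥23, fuel economy 22≥21 — dominates #3.
Others (#2, #4) are each worse than #3 on at least one objective.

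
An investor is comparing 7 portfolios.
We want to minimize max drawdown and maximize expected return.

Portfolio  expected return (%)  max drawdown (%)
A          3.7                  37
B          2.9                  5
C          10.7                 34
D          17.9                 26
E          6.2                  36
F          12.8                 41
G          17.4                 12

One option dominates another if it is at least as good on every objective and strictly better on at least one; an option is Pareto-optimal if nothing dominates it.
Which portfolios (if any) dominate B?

none

A: worse on max drawdown (37 vs 5).
C: worse on max drawdown (34 vs 5).
D: worse on max drawdown (26 vs 5).
E: worse on max drawdown (36 vs 5).
F: worse on max drawdown (41 vs 5).
G: worse on max drawdown (12 vs 5).
No option dominates B.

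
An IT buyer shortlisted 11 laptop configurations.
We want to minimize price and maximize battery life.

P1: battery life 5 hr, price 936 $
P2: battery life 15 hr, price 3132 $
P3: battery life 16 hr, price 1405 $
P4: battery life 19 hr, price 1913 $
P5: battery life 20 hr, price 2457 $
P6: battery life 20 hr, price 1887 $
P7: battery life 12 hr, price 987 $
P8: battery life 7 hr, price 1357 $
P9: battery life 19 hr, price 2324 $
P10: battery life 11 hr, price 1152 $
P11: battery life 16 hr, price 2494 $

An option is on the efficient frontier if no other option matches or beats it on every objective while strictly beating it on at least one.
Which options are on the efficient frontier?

P1, P3, P6, P7

P1: not dominated (best price).
P2: dominated by P3 (battery life 16≥15, price 1405≤3132).
P3: not dominated.
P4: dominated by P6 (battery life 20≥19, price 1887≤1913).
P5: dominated by P6 (battery life 20≥20, price 1887≤2457).
P6: not dominated.
P7: not dominated.
P8: dominated by P7 (battery life 12≥7, price 987≤1357).
P9: dominated by P4 (battery life 19≥19, price 1913≤2324).
P10: dominated by P7 (battery life 12≥11, price 987≤1152).
P11: dominated by P3 (battery life 16≥16, price 1405≤2494).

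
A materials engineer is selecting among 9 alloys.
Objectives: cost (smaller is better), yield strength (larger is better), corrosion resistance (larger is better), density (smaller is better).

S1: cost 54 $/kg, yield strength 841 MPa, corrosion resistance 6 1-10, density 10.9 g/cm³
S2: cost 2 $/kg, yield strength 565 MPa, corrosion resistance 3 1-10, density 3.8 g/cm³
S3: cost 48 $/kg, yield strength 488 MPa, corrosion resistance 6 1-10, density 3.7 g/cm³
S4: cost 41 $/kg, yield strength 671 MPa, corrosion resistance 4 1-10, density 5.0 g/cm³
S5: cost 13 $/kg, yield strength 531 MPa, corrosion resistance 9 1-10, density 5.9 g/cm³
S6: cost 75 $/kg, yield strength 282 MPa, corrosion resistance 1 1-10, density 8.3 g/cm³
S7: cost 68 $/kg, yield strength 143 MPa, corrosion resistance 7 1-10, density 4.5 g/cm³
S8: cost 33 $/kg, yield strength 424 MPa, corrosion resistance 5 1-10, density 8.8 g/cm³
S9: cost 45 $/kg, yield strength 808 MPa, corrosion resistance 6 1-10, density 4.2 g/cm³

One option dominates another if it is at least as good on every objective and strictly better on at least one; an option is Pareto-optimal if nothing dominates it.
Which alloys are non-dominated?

S1, S2, S3, S4, S5, S7, S9

S1: not dominated (best yield strength).
S2: not dominated (best cost).
S3: not dominated (best density).
S4: not dominated.
S5: not dominated (best corrosion resistance).
S6: dominated by S2 (cost 2≤75, yield strength 565≥282, corrosion resistance 3≥1, density 3.8≤8.3).
S7: not dominated.
S8: dominated by S5 (cost 13≤33, yield strength 531≥424, corrosion resistance 9≥5, density 5.9≤8.8).
S9: not dominated.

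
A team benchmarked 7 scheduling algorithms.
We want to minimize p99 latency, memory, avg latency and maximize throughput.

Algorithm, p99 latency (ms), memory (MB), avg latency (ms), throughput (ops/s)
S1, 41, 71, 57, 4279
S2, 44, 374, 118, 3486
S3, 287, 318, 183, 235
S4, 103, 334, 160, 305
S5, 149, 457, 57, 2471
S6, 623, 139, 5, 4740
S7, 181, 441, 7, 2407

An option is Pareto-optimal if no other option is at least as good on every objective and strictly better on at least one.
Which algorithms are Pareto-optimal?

S1, S6, S7

S1: not dominated (best p99 latency).
S2: dominated by S1 (p99 latency 41≤44, memory 71≤374, avg latency 57≤118, throughput 4279≥3486).
S3: dominated by S1 (p99 latency 41≤287, memory 71≤318, avg latency 57≤183, throughput 4279≥235).
S4: dominated by S1 (p99 latency 41≤103, memory 71≤334, avg latency 57≤160, throughput 4279≥305).
S5: dominated by S1 (p99 latency 41≤149, memory 71≤457, avg latency 57≤57, throughput 4279≥2471).
S6: not dominated (best avg latency).
S7: not dominated.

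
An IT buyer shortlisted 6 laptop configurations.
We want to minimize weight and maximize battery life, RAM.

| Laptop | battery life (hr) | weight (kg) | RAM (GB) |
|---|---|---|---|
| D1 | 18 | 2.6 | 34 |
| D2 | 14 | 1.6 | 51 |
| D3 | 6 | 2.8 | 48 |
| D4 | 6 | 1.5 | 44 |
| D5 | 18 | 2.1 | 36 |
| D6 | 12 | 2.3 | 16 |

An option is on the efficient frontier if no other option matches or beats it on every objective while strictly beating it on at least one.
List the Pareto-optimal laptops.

D1: dominated by D5 (battery life 18≥18, weight 2.1≤2.6, RAM 36≥34).
D2: not dominated (best RAM).
D3: dominated by D2 (battery life 14≥6, weight 1.6≤2.8, RAM 51≥48).
D4: not dominated (best weight).
D5: not dominated.
D6: dominated by D2 (battery life 14≥12, weight 1.6≤2.3, RAM 51≥16).

D2, D4, D5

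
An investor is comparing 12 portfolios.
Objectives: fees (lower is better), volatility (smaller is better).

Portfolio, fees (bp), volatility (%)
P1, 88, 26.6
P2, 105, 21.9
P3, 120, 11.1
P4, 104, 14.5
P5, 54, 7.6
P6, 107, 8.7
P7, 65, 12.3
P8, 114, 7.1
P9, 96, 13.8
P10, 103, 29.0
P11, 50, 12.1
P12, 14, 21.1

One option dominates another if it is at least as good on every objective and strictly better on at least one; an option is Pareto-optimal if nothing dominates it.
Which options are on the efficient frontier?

P5, P8, P11, P12

P1: dominated by P5 (fees 54≤88, volatility 7.6≤26.6).
P2: dominated by P4 (fees 104≤105, volatility 14.5≤21.9).
P3: dominated by P5 (fees 54≤120, volatility 7.6≤11.1).
P4: dominated by P5 (fees 54≤104, volatility 7.6≤14.5).
P5: not dominated.
P6: dominated by P5 (fees 54≤107, volatility 7.6≤8.7).
P7: dominated by P5 (fees 54≤65, volatility 7.6≤12.3).
P8: not dominated (best volatility).
P9: dominated by P5 (fees 54≤96, volatility 7.6≤13.8).
P10: dominated by P1 (fees 88≤103, volatility 26.6≤29.0).
P11: not dominated.
P12: not dominated (best fees).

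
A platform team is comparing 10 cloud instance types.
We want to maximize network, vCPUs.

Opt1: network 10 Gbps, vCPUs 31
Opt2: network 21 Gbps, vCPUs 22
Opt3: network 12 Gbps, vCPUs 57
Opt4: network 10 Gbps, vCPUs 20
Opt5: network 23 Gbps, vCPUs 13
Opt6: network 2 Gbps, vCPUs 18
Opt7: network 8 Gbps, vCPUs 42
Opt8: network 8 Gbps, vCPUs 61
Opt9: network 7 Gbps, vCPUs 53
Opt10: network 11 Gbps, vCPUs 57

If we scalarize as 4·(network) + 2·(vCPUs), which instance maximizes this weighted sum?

Opt1: 4·10 + 2·31 = 102
Opt2: 4·21 + 2·22 = 128
Opt3: 4·12 + 2·57 = 162
Opt4: 4·10 + 2·20 = 80
Opt5: 4·23 + 2·13 = 118
Opt6: 4·2 + 2·18 = 44
Opt7: 4·8 + 2·42 = 116
Opt8: 4·8 + 2·61 = 154
Opt9: 4·7 + 2·53 = 134
Opt10: 4·11 + 2·57 = 158
Highest: Opt3 at 162.

Opt3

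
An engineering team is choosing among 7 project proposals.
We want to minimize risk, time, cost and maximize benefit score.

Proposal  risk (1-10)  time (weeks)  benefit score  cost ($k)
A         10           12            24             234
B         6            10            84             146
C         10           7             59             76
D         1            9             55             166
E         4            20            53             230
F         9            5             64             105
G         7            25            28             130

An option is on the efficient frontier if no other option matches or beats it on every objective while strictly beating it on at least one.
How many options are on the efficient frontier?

A: dominated by B (risk 6≤10, time 10≤12, benefit score 84≥24, cost 146≤234).
B: not dominated (best benefit score).
C: not dominated (best cost).
D: not dominated (best risk).
E: dominated by D (risk 1≤4, time 9≤20, benefit score 55≥53, cost 166≤230).
F: not dominated (best time).
G: not dominated.
Pareto-optimal: B, C, D, F, G → 5.

5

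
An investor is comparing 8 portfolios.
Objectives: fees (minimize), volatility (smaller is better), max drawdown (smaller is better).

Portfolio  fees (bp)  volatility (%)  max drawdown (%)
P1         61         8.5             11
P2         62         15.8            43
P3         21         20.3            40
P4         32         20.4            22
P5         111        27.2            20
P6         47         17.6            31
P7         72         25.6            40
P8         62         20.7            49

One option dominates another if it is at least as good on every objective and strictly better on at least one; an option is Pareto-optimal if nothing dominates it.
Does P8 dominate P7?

P8 vs P7: P8 is worse on max drawdown (49 vs 40), so it does not dominate P7.

No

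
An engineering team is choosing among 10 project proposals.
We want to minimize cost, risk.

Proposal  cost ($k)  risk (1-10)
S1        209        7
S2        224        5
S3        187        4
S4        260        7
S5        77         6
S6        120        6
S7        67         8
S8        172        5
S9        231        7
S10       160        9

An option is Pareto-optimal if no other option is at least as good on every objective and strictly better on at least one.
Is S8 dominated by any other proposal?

S1: worse on cost (209 vs 172).
S2: worse on cost (224 vs 172).
S3: worse on cost (187 vs 172).
S4: worse on cost (260 vs 172).
S5: worse on risk (6 vs 5).
S6: worse on risk (6 vs 5).
S7: worse on risk (8 vs 5).
S9: worse on cost (231 vs 172).
S10: worse on risk (9 vs 5).
No option is at least as good as S8 on every objective and strictly better on one.

No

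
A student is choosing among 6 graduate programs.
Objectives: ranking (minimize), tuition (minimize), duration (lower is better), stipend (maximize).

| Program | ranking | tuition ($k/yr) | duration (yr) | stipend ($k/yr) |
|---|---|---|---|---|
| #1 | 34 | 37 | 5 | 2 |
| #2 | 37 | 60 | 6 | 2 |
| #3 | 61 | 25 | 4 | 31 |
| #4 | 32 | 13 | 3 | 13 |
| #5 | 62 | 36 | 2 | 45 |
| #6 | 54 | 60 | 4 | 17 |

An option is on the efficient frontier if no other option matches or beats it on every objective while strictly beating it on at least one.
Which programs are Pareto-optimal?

#3, #4, #5, #6

#1: dominated by #4 (ranking 32≤34, tuition 13≤37, duration 3≤5, stipend 13≥2).
#2: dominated by #1 (ranking 34≤37, tuition 37≤60, duration 5≤6, stipend 2≥2).
#3: not dominated.
#4: not dominated (best ranking).
#5: not dominated (best duration).
#6: not dominated.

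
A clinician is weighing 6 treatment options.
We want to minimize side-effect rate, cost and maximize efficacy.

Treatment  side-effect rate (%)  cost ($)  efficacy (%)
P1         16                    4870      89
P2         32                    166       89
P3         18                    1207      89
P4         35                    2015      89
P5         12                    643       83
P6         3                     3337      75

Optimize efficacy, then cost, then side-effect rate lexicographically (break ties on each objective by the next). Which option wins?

P2

First maximize efficacy: best is 89, kept {P1, P2, P3, P4}.
Then minimize cost: best is 166, kept {P2}.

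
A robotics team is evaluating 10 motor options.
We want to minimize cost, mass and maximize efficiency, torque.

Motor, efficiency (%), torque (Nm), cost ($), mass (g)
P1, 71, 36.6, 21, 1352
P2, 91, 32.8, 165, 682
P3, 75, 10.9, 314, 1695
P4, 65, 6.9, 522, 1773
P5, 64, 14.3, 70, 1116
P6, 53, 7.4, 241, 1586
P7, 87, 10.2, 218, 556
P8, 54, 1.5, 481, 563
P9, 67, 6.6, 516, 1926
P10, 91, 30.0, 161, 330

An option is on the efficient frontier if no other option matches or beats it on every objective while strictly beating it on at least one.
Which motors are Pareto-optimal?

P1: not dominated (best torque).
P2: not dominated.
P3: dominated by P2 (efficiency 91≥75, torque 32.8≥10.9, cost 165≤314, mass 682≤1695).
P4: dominated by P1 (efficiency 71≥65, torque 36.6≥6.9, cost 21≤522, mass 1352≤1773).
P5: not dominated.
P6: dominated by P1 (efficiency 71≥53, torque 36.6≥7.4, cost 21≤241, mass 1352≤1586).
P7: dominated by P10 (efficiency 91≥87, torque 30.0≥10.2, cost 161≤218, mass 330≤556).
P8: dominated by P7 (efficiency 87≥54, torque 10.2≥1.5, cost 218≤481, mass 556≤563).
P9: dominated by P1 (efficiency 71≥67, torque 36.6≥6.6, cost 21≤516, mass 1352≤1926).
P10: not dominated (best mass).

P1, P2, P5, P10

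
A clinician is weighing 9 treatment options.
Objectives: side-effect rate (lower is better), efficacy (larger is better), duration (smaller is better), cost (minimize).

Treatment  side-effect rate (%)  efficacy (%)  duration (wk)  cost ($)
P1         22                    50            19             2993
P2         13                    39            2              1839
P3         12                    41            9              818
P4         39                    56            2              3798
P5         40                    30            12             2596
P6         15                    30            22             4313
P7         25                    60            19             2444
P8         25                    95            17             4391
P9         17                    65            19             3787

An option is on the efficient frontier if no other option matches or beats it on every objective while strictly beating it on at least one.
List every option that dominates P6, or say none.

P2, P3

P2: side-effect rate 13≤15, efficacy 39≥30, duration 2≤22, cost 1839≤4313 — dominates P6.
P3: side-effect rate 12≤15, efficacy 41≥30, duration 9≤22, cost 818≤4313 — dominates P6.
Others (P1, P4, P5, P7, P8, P9) are each worse than P6 on at least one objective.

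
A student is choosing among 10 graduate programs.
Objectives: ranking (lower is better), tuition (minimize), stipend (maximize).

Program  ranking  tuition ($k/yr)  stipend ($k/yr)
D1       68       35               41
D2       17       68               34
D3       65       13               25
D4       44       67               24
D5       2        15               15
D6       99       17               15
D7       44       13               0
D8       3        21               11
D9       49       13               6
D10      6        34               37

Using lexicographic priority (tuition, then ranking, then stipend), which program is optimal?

D7

First minimize tuition: best is 13, kept {D3, D7, D9}.
Then minimize ranking: best is 44, kept {D7}.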